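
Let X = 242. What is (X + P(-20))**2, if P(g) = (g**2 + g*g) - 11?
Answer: 1062961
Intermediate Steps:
P(g) = -11 + 2*g**2 (P(g) = (g**2 + g**2) - 11 = 2*g**2 - 11 = -11 + 2*g**2)
(X + P(-20))**2 = (242 + (-11 + 2*(-20)**2))**2 = (242 + (-11 + 2*400))**2 = (242 + (-11 + 800))**2 = (242 + 789)**2 = 1031**2 = 1062961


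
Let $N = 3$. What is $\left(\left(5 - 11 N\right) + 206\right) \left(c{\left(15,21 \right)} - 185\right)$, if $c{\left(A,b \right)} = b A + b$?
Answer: $26878$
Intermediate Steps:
$c{\left(A,b \right)} = b + A b$ ($c{\left(A,b \right)} = A b + b = b + A b$)
$\left(\left(5 - 11 N\right) + 206\right) \left(c{\left(15,21 \right)} - 185\right) = \left(\left(5 - 33\right) + 206\right) \left(21 \left(1 + 15\right) - 185\right) = \left(\left(5 - 33\right) + 206\right) \left(21 \cdot 16 - 185\right) = \left(-28 + 206\right) \left(336 - 185\right) = 178 \cdot 151 = 26878$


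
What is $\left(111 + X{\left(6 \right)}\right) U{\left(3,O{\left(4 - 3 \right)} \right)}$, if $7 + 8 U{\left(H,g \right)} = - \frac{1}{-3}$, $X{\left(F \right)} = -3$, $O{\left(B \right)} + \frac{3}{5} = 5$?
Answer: $-90$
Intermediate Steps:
$O{\left(B \right)} = \frac{22}{5}$ ($O{\left(B \right)} = - \frac{3}{5} + 5 = \frac{22}{5}$)
$U{\left(H,g \right)} = - \frac{5}{6}$ ($U{\left(H,g \right)} = - \frac{7}{8} + \frac{\left(-1\right) \frac{1}{-3}}{8} = - \frac{7}{8} + \frac{\left(-1\right) \left(- \frac{1}{3}\right)}{8} = - \frac{7}{8} + \frac{1}{8} \cdot \frac{1}{3} = - \frac{7}{8} + \frac{1}{24} = - \frac{5}{6}$)
$\left(111 + X{\left(6 \right)}\right) U{\left(3,O{\left(4 - 3 \right)} \right)} = \left(111 - 3\right) \left(- \frac{5}{6}\right) = 108 \left(- \frac{5}{6}\right) = -90$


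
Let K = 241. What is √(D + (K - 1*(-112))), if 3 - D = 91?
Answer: √265 ≈ 16.279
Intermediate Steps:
D = -88 (D = 3 - 1*91 = 3 - 91 = -88)
√(D + (K - 1*(-112))) = √(-88 + (241 - 1*(-112))) = √(-88 + (241 + 112)) = √(-88 + 353) = √265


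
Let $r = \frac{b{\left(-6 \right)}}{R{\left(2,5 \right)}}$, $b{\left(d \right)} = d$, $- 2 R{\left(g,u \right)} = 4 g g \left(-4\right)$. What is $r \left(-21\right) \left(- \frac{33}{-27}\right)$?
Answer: $\frac{77}{16} \approx 4.8125$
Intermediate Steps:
$R{\left(g,u \right)} = 8 g^{2}$ ($R{\left(g,u \right)} = - \frac{4 g g \left(-4\right)}{2} = - \frac{4 g^{2} \left(-4\right)}{2} = - \frac{\left(-16\right) g^{2}}{2} = 8 g^{2}$)
$r = - \frac{3}{16}$ ($r = - \frac{6}{8 \cdot 2^{2}} = - \frac{6}{8 \cdot 4} = - \frac{6}{32} = \left(-6\right) \frac{1}{32} = - \frac{3}{16} \approx -0.1875$)
$r \left(-21\right) \left(- \frac{33}{-27}\right) = \left(- \frac{3}{16}\right) \left(-21\right) \left(- \frac{33}{-27}\right) = \frac{63 \left(\left(-33\right) \left(- \frac{1}{27}\right)\right)}{16} = \frac{63}{16} \cdot \frac{11}{9} = \frac{77}{16}$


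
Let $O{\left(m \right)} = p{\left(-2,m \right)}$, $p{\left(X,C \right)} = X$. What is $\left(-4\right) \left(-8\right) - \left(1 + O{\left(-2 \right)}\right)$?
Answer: $33$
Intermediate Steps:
$O{\left(m \right)} = -2$
$\left(-4\right) \left(-8\right) - \left(1 + O{\left(-2 \right)}\right) = \left(-4\right) \left(-8\right) - -1 = 32 + \left(-1 + 2\right) = 32 + 1 = 33$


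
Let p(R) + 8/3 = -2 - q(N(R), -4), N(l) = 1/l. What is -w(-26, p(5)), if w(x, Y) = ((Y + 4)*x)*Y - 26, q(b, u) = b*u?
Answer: 2834/225 ≈ 12.596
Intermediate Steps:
N(l) = 1/l
p(R) = -14/3 + 4/R (p(R) = -8/3 + (-2 - (-4)/R) = -8/3 + (-2 + 4/R) = -14/3 + 4/R)
w(x, Y) = -26 + Y*x*(4 + Y) (w(x, Y) = ((4 + Y)*x)*Y - 26 = (x*(4 + Y))*Y - 26 = Y*x*(4 + Y) - 26 = -26 + Y*x*(4 + Y))
-w(-26, p(5)) = -(-26 - 26*(-14/3 + 4/5)² + 4*(-14/3 + 4/5)*(-26)) = -(-26 - 26*(-14/3 + 4*(⅕))² + 4*(-14/3 + 4*(⅕))*(-26)) = -(-26 - 26*(-14/3 + ⅘)² + 4*(-14/3 + ⅘)*(-26)) = -(-26 - 26*(-58/15)² + 4*(-58/15)*(-26)) = -(-26 - 26*3364/225 + 6032/15) = -(-26 - 87464/225 + 6032/15) = -1*(-2834/225) = 2834/225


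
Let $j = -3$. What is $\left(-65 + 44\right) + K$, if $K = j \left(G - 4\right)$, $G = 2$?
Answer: $-15$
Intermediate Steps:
$K = 6$ ($K = - 3 \left(2 - 4\right) = \left(-3\right) \left(-2\right) = 6$)
$\left(-65 + 44\right) + K = \left(-65 + 44\right) + 6 = -21 + 6 = -15$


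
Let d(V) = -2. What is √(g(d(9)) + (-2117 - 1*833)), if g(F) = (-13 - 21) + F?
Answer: I*√2986 ≈ 54.644*I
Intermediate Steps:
g(F) = -34 + F
√(g(d(9)) + (-2117 - 1*833)) = √((-34 - 2) + (-2117 - 1*833)) = √(-36 + (-2117 - 833)) = √(-36 - 2950) = √(-2986) = I*√2986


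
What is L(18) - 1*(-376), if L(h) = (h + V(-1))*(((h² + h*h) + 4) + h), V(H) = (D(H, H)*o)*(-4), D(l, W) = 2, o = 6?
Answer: -19724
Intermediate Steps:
V(H) = -48 (V(H) = (2*6)*(-4) = 12*(-4) = -48)
L(h) = (-48 + h)*(4 + h + 2*h²) (L(h) = (h - 48)*(((h² + h*h) + 4) + h) = (-48 + h)*(((h² + h²) + 4) + h) = (-48 + h)*((2*h² + 4) + h) = (-48 + h)*((4 + 2*h²) + h) = (-48 + h)*(4 + h + 2*h²))
L(18) - 1*(-376) = (-192 - 95*18² - 44*18 + 2*18³) - 1*(-376) = (-192 - 95*324 - 792 + 2*5832) + 376 = (-192 - 30780 - 792 + 11664) + 376 = -20100 + 376 = -19724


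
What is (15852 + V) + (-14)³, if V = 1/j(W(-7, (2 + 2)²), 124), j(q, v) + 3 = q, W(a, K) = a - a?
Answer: 39323/3 ≈ 13108.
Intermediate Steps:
W(a, K) = 0
j(q, v) = -3 + q
V = -⅓ (V = 1/(-3 + 0) = 1/(-3) = -⅓ ≈ -0.33333)
(15852 + V) + (-14)³ = (15852 - ⅓) + (-14)³ = 47555/3 - 2744 = 39323/3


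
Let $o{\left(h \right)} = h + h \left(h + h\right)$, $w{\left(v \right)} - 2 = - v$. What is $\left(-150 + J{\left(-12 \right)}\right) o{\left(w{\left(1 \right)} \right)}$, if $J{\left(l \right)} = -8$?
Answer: $-474$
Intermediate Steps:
$w{\left(v \right)} = 2 - v$
$o{\left(h \right)} = h + 2 h^{2}$ ($o{\left(h \right)} = h + h 2 h = h + 2 h^{2}$)
$\left(-150 + J{\left(-12 \right)}\right) o{\left(w{\left(1 \right)} \right)} = \left(-150 - 8\right) \left(2 - 1\right) \left(1 + 2 \left(2 - 1\right)\right) = - 158 \left(2 - 1\right) \left(1 + 2 \left(2 - 1\right)\right) = - 158 \cdot 1 \left(1 + 2 \cdot 1\right) = - 158 \cdot 1 \left(1 + 2\right) = - 158 \cdot 1 \cdot 3 = \left(-158\right) 3 = -474$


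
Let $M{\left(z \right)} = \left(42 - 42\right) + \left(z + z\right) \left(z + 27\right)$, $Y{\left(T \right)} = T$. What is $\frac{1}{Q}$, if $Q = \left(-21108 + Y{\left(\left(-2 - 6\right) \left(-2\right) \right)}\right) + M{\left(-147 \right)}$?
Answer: $\frac{1}{14188} \approx 7.0482 \cdot 10^{-5}$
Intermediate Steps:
$M{\left(z \right)} = 2 z \left(27 + z\right)$ ($M{\left(z \right)} = 0 + 2 z \left(27 + z\right) = 2 z \left(27 + z\right)$)
$Q = 14188$ ($Q = \left(-21108 + \left(-2 - 6\right) \left(-2\right)\right) + 2 \left(-147\right) \left(27 - 147\right) = \left(-21108 - -16\right) + 2 \left(-147\right) \left(-120\right) = \left(-21108 + 16\right) + 35280 = -21092 + 35280 = 14188$)
$\frac{1}{Q} = \frac{1}{14188}$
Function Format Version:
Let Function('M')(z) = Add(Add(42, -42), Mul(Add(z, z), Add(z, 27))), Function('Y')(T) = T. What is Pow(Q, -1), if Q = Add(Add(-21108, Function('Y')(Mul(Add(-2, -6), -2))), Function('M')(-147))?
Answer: Rational(1, 14188) ≈ 7.0482e-5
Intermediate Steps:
Function('M')(z) = Mul(2, z, Add(27, z)) (Function('M')(z) = Add(0, Mul(Mul(2, z), Add(27, z))) = Add(0, Mul(2, z, Add(27, z))) = Mul(2, z, Add(27, z)))
Q = 14188 (Q = Add(Add(-21108, Mul(Add(-2, -6), -2)), Mul(2, -147, Add(27, -147))) = Add(Add(-21108, Mul(-8, -2)), Mul(2, -147, -120)) = Add(Add(-21108, 16), 35280) = Add(-21092, 35280) = 14188)
Pow(Q, -1) = Pow(14188, -1) = Rational(1, 14188)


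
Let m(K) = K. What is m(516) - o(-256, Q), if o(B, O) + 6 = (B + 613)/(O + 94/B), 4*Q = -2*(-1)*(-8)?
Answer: 337494/559 ≈ 603.75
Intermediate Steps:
Q = -4 (Q = (-2*(-1)*(-8))/4 = (2*(-8))/4 = (¼)*(-16) = -4)
o(B, O) = -6 + (613 + B)/(O + 94/B) (o(B, O) = -6 + (B + 613)/(O + 94/B) = -6 + (613 + B)/(O + 94/B))
m(516) - o(-256, Q) = 516 - (-564 + (-256)² + 613*(-256) - 6*(-256)*(-4))/(94 - 256*(-4)) = 516 - (-564 + 65536 - 156928 - 6144)/(94 + 1024) = 516 - (-98100)/1118 = 516 - 1*(-49050/559) = 516 + 49050/559 = 337494/559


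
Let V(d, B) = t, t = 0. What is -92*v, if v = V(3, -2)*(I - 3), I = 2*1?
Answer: 0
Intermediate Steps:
V(d, B) = 0
I = 2
v = 0 (v = 0*(2 - 3) = 0*(-1) = 0)
-92*v = -92*0 = 0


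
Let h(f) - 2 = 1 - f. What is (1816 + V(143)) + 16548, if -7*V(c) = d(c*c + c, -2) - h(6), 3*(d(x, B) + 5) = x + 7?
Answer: 365051/21 ≈ 17383.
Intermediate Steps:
h(f) = 3 - f (h(f) = 2 + (1 - f) = 3 - f)
d(x, B) = -8/3 + x/3 (d(x, B) = -5 + (x + 7)/3 = -5 + (7 + x)/3 = -5 + (7/3 + x/3) = -8/3 + x/3)
V(c) = -1/21 - c/21 - c**2/21 (V(c) = -((-8/3 + (c*c + c)/3) - (3 - 1*6))/7 = -((-8/3 + (c**2 + c)/3) - (3 - 6))/7 = -((-8/3 + (c + c**2)/3) - 1*(-3))/7 = -((-8/3 + (c/3 + c**2/3)) + 3)/7 = -((-8/3 + c/3 + c**2/3) + 3)/7 = -(1/3 + c/3 + c**2/3)/7 = -1/21 - c/21 - c**2/21)
(1816 + V(143)) + 16548 = (1816 + (-1/21 - 1/21*143*(1 + 143))) + 16548 = (1816 + (-1/21 - 1/21*143*144)) + 16548 = (1816 + (-1/21 - 6864/7)) + 16548 = (1816 - 20593/21) + 16548 = 17543/21 + 16548 = 365051/21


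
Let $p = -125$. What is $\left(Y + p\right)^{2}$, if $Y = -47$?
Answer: $29584$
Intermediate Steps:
$\left(Y + p\right)^{2} = \left(-47 - 125\right)^{2} = \left(-172\right)^{2} = 29584$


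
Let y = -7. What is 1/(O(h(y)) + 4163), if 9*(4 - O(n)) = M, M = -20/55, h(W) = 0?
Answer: 99/412537 ≈ 0.00023998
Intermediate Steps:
M = -4/11 (M = -20*1/55 = -4/11 ≈ -0.36364)
O(n) = 400/99 (O(n) = 4 - ⅑*(-4/11) = 4 + 4/99 = 400/99)
1/(O(h(y)) + 4163) = 1/(400/99 + 4163) = 1/(412537/99) = 99/412537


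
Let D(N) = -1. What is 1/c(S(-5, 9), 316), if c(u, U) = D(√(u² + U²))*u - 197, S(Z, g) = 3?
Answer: -1/200 ≈ -0.0050000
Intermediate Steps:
c(u, U) = -197 - u (c(u, U) = -u - 197 = -197 - u)
1/c(S(-5, 9), 316) = 1/(-197 - 1*3) = 1/(-197 - 3) = 1/(-200) = -1/200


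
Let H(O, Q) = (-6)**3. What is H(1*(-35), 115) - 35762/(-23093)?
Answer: -4952326/23093 ≈ -214.45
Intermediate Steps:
H(O, Q) = -216
H(1*(-35), 115) - 35762/(-23093) = -216 - 35762/(-23093) = -216 - 35762*(-1)/23093 = -216 - 1*(-35762/23093) = -216 + 35762/23093 = -4952326/23093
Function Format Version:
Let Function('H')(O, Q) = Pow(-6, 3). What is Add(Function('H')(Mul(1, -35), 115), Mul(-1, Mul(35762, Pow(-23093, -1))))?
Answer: Rational(-4952326, 23093) ≈ -214.45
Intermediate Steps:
Function('H')(O, Q) = -216
Add(Function('H')(Mul(1, -35), 115), Mul(-1, Mul(35762, Pow(-23093, -1)))) = Add(-216, Mul(-1, Mul(35762, Pow(-23093, -1)))) = Add(-216, Mul(-1, Mul(35762, Rational(-1, 23093)))) = Add(-216, Mul(-1, Rational(-35762, 23093))) = Add(-216, Rational(35762, 23093)) = Rational(-4952326, 23093)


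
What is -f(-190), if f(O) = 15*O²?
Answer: -541500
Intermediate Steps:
-f(-190) = -15*(-190)² = -15*36100 = -1*541500 = -541500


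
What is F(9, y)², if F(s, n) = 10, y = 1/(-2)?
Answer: 100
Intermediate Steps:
y = -½ ≈ -0.50000
F(9, y)² = 10² = 100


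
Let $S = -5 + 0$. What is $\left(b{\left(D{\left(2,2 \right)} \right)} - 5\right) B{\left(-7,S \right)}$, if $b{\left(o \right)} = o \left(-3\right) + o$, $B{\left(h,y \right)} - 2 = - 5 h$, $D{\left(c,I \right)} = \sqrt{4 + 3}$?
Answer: $-185 - 74 \sqrt{7} \approx -380.79$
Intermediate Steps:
$S = -5$
$D{\left(c,I \right)} = \sqrt{7}$
$B{\left(h,y \right)} = 2 - 5 h$
$b{\left(o \right)} = - 2 o$ ($b{\left(o \right)} = - 3 o + o = - 2 o$)
$\left(b{\left(D{\left(2,2 \right)} \right)} - 5\right) B{\left(-7,S \right)} = \left(- 2 \sqrt{7} - 5\right) \left(2 - -35\right) = \left(-5 - 2 \sqrt{7}\right) \left(2 + 35\right) = \left(-5 - 2 \sqrt{7}\right) 37 = -185 - 74 \sqrt{7}$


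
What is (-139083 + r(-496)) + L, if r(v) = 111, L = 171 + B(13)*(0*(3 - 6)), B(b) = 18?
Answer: -138801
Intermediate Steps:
L = 171 (L = 171 + 18*(0*(3 - 6)) = 171 + 18*(0*(-3)) = 171 + 18*0 = 171 + 0 = 171)
(-139083 + r(-496)) + L = (-139083 + 111) + 171 = -138972 + 171 = -138801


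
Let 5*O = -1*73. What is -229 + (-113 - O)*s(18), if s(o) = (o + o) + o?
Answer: -27713/5 ≈ -5542.6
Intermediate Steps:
O = -73/5 (O = (-1*73)/5 = (⅕)*(-73) = -73/5 ≈ -14.600)
s(o) = 3*o (s(o) = 2*o + o = 3*o)
-229 + (-113 - O)*s(18) = -229 + (-113 - 1*(-73/5))*(3*18) = -229 + (-113 + 73/5)*54 = -229 - 492/5*54 = -229 - 26568/5 = -27713/5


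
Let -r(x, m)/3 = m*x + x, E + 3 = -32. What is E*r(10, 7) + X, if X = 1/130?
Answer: 1092001/130 ≈ 8400.0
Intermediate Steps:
E = -35 (E = -3 - 32 = -35)
r(x, m) = -3*x - 3*m*x (r(x, m) = -3*(m*x + x) = -3*(x + m*x) = -3*x - 3*m*x)
X = 1/130 ≈ 0.0076923
E*r(10, 7) + X = -(-105)*10*(1 + 7) + 1/130 = -(-105)*10*8 + 1/130 = -35*(-240) + 1/130 = 8400 + 1/130 = 1092001/130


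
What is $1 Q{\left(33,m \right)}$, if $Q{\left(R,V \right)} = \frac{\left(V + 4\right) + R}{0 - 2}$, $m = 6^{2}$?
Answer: $- \frac{73}{2} \approx -36.5$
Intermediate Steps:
$m = 36$
$Q{\left(R,V \right)} = -2 - \frac{R}{2} - \frac{V}{2}$ ($Q{\left(R,V \right)} = \frac{\left(4 + V\right) + R}{-2} = \left(4 + R + V\right) \left(- \frac{1}{2}\right) = -2 - \frac{R}{2} - \frac{V}{2}$)
$1 Q{\left(33,m \right)} = 1 \left(-2 - \frac{33}{2} - 18\right) = 1 \left(- \frac{73}{2}\right) = - \frac{73}{2}$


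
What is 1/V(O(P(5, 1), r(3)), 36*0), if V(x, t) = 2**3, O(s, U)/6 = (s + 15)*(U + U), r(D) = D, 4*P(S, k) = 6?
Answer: 1/8 ≈ 0.12500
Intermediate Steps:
P(S, k) = 3/2 (P(S, k) = (1/4)*6 = 3/2)
O(s, U) = 12*U*(15 + s) (O(s, U) = 6*((s + 15)*(U + U)) = 6*((15 + s)*(2*U)) = 6*(2*U*(15 + s)) = 12*U*(15 + s))
V(x, t) = 8
1/V(O(P(5, 1), r(3)), 36*0) = 1/8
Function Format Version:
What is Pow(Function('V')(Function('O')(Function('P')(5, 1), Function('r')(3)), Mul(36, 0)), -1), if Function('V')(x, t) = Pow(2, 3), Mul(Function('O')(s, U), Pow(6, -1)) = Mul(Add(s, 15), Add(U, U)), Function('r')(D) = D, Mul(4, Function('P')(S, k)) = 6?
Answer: Rational(1, 8) ≈ 0.12500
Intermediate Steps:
Function('P')(S, k) = Rational(3, 2) (Function('P')(S, k) = Mul(Rational(1, 4), 6) = Rational(3, 2))
Function('O')(s, U) = Mul(12, U, Add(15, s)) (Function('O')(s, U) = Mul(6, Mul(Add(s, 15), Add(U, U))) = Mul(6, Mul(Add(15, s), Mul(2, U))) = Mul(6, Mul(2, U, Add(15, s))) = Mul(12, U, Add(15, s)))
Function('V')(x, t) = 8
Pow(Function('V')(Function('O')(Function('P')(5, 1), Function('r')(3)), Mul(36, 0)), -1) = Pow(8, -1) = Rational(1, 8)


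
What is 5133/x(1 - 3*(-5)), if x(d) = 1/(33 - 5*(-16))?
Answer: 580029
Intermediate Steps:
x(d) = 1/113 (x(d) = 1/(33 + 80) = 1/113)
5133/x(1 - 3*(-5)) = 5133/(1/113) = 5133*113 = 580029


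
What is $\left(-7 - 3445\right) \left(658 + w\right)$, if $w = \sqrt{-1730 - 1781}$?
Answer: $-2271416 - 3452 i \sqrt{3511} \approx -2.2714 \cdot 10^{6} - 2.0454 \cdot 10^{5} i$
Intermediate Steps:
$w = i \sqrt{3511}$ ($w = \sqrt{-3511} = i \sqrt{3511} \approx 59.254 i$)
$\left(-7 - 3445\right) \left(658 + w\right) = \left(-7 - 3445\right) \left(658 + i \sqrt{3511}\right) = - 3452 \left(658 + i \sqrt{3511}\right) = -2271416 - 3452 i \sqrt{3511}$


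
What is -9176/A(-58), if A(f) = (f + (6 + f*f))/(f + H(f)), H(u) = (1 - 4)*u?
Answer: -66526/207 ≈ -321.38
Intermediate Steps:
H(u) = -3*u
A(f) = -(6 + f + f²)/(2*f) (A(f) = (f + (6 + f*f))/(f - 3*f) = (f + (6 + f²))/((-2*f)) = (6 + f + f²)*(-1/(2*f)) = -(6 + f + f²)/(2*f))
-9176/A(-58) = -9176*(-116/(-6 - 1*(-58) - 1*(-58)²)) = -9176*(-116/(-6 + 58 - 1*3364)) = -9176*(-116/(-6 + 58 - 3364)) = -9176/((½)*(-1/58)*(-3312)) = -9176/828/29 = -9176*29/828 = -66526/207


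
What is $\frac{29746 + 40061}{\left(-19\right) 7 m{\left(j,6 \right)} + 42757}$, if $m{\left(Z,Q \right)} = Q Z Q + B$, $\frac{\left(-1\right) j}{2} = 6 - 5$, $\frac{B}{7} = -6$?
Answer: $\frac{69807}{57919} \approx 1.2053$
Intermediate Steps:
$B = -42$ ($B = 7 \left(-6\right) = -42$)
$j = -2$ ($j = - 2 \left(6 - 5\right) = \left(-2\right) 1 = -2$)
$m{\left(Z,Q \right)} = -42 + Z Q^{2}$ ($m{\left(Z,Q \right)} = Q Z Q - 42 = Z Q^{2} - 42 = -42 + Z Q^{2}$)
$\frac{29746 + 40061}{\left(-19\right) 7 m{\left(j,6 \right)} + 42757} = \frac{29746 + 40061}{\left(-19\right) 7 \left(-42 - 2 \cdot 6^{2}\right) + 42757} = \frac{69807}{- 133 \left(-42 - 72\right) + 42757} = \frac{69807}{\left(-133\right) \left(-114\right) + 42757} = \frac{69807}{15162 + 42757} = \frac{69807}{57919}$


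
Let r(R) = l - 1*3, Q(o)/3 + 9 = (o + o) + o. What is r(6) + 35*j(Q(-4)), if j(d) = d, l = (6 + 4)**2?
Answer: -2108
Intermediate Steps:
Q(o) = -27 + 9*o (Q(o) = -27 + 3*((o + o) + o) = -27 + 3*(2*o + o) = -27 + 3*(3*o) = -27 + 9*o)
l = 100 (l = 10**2 = 100)
r(R) = 97 (r(R) = 100 - 1*3 = 100 - 3 = 97)
r(6) + 35*j(Q(-4)) = 97 + 35*(-27 + 9*(-4)) = 97 + 35*(-27 - 36) = 97 + 35*(-63) = 97 - 2205 = -2108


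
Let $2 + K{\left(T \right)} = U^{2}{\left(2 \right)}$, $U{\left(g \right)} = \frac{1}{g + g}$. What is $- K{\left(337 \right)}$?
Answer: $\frac{31}{16} \approx 1.9375$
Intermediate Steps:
$U{\left(g \right)} = \frac{1}{2 g}$
$K{\left(T \right)} = - \frac{31}{16}$ ($K{\left(T \right)} = -2 + \left(\frac{1}{2 \cdot 2}\right)^{2} = -2 + \left(\frac{1}{2} \cdot \frac{1}{2}\right)^{2} = -2 + \left(\frac{1}{4}\right)^{2} = -2 + \frac{1}{16} = - \frac{31}{16}$)
$- K{\left(337 \right)} = \left(-1\right) \left(- \frac{31}{16}\right) = \frac{31}{16}$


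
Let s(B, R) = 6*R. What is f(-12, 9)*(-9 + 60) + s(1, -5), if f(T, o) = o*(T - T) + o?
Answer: 429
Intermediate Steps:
f(T, o) = o (f(T, o) = o*0 + o = 0 + o = o)
f(-12, 9)*(-9 + 60) + s(1, -5) = 9*(-9 + 60) + 6*(-5) = 9*51 - 30 = 459 - 30 = 429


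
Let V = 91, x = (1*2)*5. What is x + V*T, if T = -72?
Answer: -6542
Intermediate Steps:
x = 10 (x = 2*5 = 10)
x + V*T = 10 + 91*(-72) = 10 - 6552 = -6542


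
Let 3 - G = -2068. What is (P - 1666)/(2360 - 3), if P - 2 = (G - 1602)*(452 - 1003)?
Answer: -260083/2357 ≈ -110.34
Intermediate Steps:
G = 2071 (G = 3 - 1*(-2068) = 3 + 2068 = 2071)
P = -258417 (P = 2 + (2071 - 1602)*(452 - 1003) = 2 + 469*(-551) = 2 - 258419 = -258417)
(P - 1666)/(2360 - 3) = (-258417 - 1666)/(2360 - 3) = -260083/2357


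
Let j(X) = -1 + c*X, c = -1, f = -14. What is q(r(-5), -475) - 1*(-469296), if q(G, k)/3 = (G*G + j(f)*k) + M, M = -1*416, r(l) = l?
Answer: 449598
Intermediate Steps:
M = -416
j(X) = -1 - X
q(G, k) = -1248 + 3*G² + 39*k (q(G, k) = 3*((G*G + (-1 - 1*(-14))*k) - 416) = 3*((G² + (-1 + 14)*k) - 416) = 3*((G² + 13*k) - 416) = 3*(-416 + G² + 13*k) = -1248 + 3*G² + 39*k)
q(r(-5), -475) - 1*(-469296) = (-1248 + 3*(-5)² + 39*(-475)) - 1*(-469296) = (-1248 + 3*25 - 18525) + 469296 = (-1248 + 75 - 18525) + 469296 = -19698 + 469296 = 449598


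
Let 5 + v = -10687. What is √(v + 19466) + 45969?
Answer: 45969 + √8774 ≈ 46063.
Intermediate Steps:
v = -10692 (v = -5 - 10687 = -10692)
√(v + 19466) + 45969 = √(-10692 + 19466) + 45969 = √8774 + 45969 = 45969 + √8774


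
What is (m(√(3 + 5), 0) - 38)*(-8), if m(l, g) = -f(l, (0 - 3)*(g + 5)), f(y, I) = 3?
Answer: 328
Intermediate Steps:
m(l, g) = -3 (m(l, g) = -1*3 = -3)
(m(√(3 + 5), 0) - 38)*(-8) = (-3 - 38)*(-8) = -41*(-8) = 328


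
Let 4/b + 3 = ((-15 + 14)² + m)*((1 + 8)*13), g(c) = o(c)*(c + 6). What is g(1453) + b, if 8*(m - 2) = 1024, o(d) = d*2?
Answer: 16242880675/3831 ≈ 4.2399e+6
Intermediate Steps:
o(d) = 2*d
m = 130 (m = 2 + (⅛)*1024 = 2 + 128 = 130)
g(c) = 2*c*(6 + c) (g(c) = (2*c)*(c + 6) = (2*c)*(6 + c) = 2*c*(6 + c))
b = 1/3831 (b = 4/(-3 + ((-15 + 14)² + 130)*((1 + 8)*13)) = 4/(-3 + ((-1)² + 130)*(9*13)) = 4/(-3 + (1 + 130)*117) = 4/(-3 + 131*117) = 4/(-3 + 15327) = 4/15324 = 4*(1/15324) = 1/3831 ≈ 0.00026103)
g(1453) + b = 2*1453*(6 + 1453) + 1/3831 = 2*1453*1459 + 1/3831 = 4239854 + 1/3831 = 16242880675/3831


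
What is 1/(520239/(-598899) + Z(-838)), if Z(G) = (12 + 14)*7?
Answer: 10507/1903147 ≈ 0.0055209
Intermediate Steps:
Z(G) = 182 (Z(G) = 26*7 = 182)
1/(520239/(-598899) + Z(-838)) = 1/(520239/(-598899) + 182) = 1/(520239*(-1/598899) + 182) = 1/(-9127/10507 + 182) = 1/(1903147/10507) = 10507/1903147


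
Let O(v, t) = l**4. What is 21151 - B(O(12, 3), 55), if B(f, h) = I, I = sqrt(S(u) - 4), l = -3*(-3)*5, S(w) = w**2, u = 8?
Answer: 21151 - 2*sqrt(15) ≈ 21143.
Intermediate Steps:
l = 45 (l = 9*5 = 45)
O(v, t) = 4100625 (O(v, t) = 45**4 = 4100625)
I = 2*sqrt(15) (I = sqrt(8**2 - 4) = sqrt(64 - 4) = sqrt(60) = 2*sqrt(15) ≈ 7.7460)
B(f, h) = 2*sqrt(15)
21151 - B(O(12, 3), 55) = 21151 - 2*sqrt(15)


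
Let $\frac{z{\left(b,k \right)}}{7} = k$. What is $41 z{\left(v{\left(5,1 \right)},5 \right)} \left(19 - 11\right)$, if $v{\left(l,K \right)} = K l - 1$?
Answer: $11480$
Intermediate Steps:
$v{\left(l,K \right)} = -1 + K l$
$z{\left(b,k \right)} = 7 k$
$41 z{\left(v{\left(5,1 \right)},5 \right)} \left(19 - 11\right) = 41 \cdot 7 \cdot 5 \left(19 - 11\right) = 41 \cdot 35 \left(19 - 11\right) = 1435 \cdot 8 = 11480$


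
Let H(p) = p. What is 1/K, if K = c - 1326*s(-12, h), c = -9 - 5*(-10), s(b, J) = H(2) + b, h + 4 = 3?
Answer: 1/13301 ≈ 7.5182e-5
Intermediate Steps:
h = -1 (h = -4 + 3 = -1)
s(b, J) = 2 + b
c = 41 (c = -9 + 50 = 41)
K = 13301 (K = 41 - 1326*(2 - 12) = 41 - 1326*(-10) = 41 + 13260 = 13301)
1/K = 1/13301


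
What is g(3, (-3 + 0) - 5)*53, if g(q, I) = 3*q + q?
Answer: 636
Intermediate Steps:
g(q, I) = 4*q
g(3, (-3 + 0) - 5)*53 = (4*3)*53 = 12*53 = 636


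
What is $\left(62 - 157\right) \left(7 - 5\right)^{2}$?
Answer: $-380$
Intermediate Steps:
$\left(62 - 157\right) \left(7 - 5\right)^{2} = - 95 \cdot 2^{2} = \left(-95\right) 4 = -380$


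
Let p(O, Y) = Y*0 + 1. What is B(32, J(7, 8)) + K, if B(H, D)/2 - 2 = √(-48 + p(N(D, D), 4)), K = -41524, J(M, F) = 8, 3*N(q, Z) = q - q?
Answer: -41520 + 2*I*√47 ≈ -41520.0 + 13.711*I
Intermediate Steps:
N(q, Z) = 0 (N(q, Z) = (q - q)/3 = (⅓)*0 = 0)
p(O, Y) = 1 (p(O, Y) = 0 + 1 = 1)
B(H, D) = 4 + 2*I*√47 (B(H, D) = 4 + 2*√(-48 + 1) = 4 + 2*√(-47) = 4 + 2*(I*√47) = 4 + 2*I*√47)
B(32, J(7, 8)) + K = (4 + 2*I*√47) - 41524 = -41520 + 2*I*√47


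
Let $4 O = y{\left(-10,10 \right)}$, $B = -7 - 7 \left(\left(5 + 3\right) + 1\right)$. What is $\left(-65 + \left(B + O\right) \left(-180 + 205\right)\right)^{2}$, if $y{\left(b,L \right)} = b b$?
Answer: $1416100$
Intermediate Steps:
$B = -70$ ($B = -7 - 7 \left(8 + 1\right) = -7 - 63 = -70$)
$y{\left(b,L \right)} = b^{2}$
$O = 25$ ($O = \frac{\left(-10\right)^{2}}{4} = \frac{1}{4} \cdot 100 = 25$)
$\left(-65 + \left(B + O\right) \left(-180 + 205\right)\right)^{2} = \left(-65 + \left(-70 + 25\right) \left(-180 + 205\right)\right)^{2} = \left(-65 - 1125\right)^{2} = \left(-1190\right)^{2} = 1416100$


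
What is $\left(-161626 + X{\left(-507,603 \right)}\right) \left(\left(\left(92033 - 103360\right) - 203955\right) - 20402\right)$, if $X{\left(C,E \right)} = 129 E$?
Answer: $19759510876$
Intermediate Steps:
$\left(-161626 + X{\left(-507,603 \right)}\right) \left(\left(\left(92033 - 103360\right) - 203955\right) - 20402\right) = \left(-161626 + 129 \cdot 603\right) \left(\left(\left(92033 - 103360\right) - 203955\right) - 20402\right) = \left(-161626 + 77787\right) \left(\left(-11327 - 203955\right) - 20402\right) = - 83839 \left(-215282 - 20402\right) = \left(-83839\right) \left(-235684\right) = 19759510876$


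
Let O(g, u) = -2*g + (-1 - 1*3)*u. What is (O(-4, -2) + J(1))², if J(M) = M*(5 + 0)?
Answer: 441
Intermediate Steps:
J(M) = 5*M (J(M) = M*5 = 5*M)
O(g, u) = -4*u - 2*g (O(g, u) = -2*g + (-1 - 3)*u = -2*g - 4*u = -4*u - 2*g)
(O(-4, -2) + J(1))² = ((-4*(-2) - 2*(-4)) + 5*1)² = ((8 + 8) + 5)² = (16 + 5)² = 21² = 441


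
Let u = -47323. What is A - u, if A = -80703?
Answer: -33380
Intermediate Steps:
A - u = -80703 - 1*(-47323) = -80703 + 47323 = -33380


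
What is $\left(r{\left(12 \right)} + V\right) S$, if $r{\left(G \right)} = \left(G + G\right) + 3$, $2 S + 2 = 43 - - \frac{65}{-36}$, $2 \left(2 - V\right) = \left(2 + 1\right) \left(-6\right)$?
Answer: $\frac{26809}{36} \approx 744.69$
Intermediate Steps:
$V = 11$ ($V = 2 - \frac{\left(2 + 1\right) \left(-6\right)}{2} = 2 - \frac{3 \left(-6\right)}{2} = 2 - -9 = 2 + 9 = 11$)
$S = \frac{1411}{72}$ ($S = -1 + \frac{43 - - \frac{65}{-36}}{2} = -1 + \frac{43 - \left(-65\right) \left(- \frac{1}{36}\right)}{2} = -1 + \frac{43 - \frac{65}{36}}{2} = -1 + \frac{1}{2} \cdot \frac{1483}{36} = -1 + \frac{1483}{72} = \frac{1411}{72} \approx 19.597$)
$r{\left(G \right)} = 3 + 2 G$ ($r{\left(G \right)} = 2 G + 3 = 3 + 2 G$)
$\left(r{\left(12 \right)} + V\right) S = \left(\left(3 + 2 \cdot 12\right) + 11\right) \frac{1411}{72} = \left(\left(3 + 24\right) + 11\right) \frac{1411}{72} = \left(27 + 11\right) \frac{1411}{72} = 38 \cdot \frac{1411}{72} = \frac{26809}{36}$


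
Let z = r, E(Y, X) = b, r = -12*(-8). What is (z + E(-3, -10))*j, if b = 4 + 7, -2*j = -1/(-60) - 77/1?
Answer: 494233/120 ≈ 4118.6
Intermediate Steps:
j = 4619/120 (j = -(-1/(-60) - 77/1)/2 = -(-1*(-1/60) - 77*1)/2 = -(1/60 - 77)/2 = -½*(-4619/60) = 4619/120 ≈ 38.492)
b = 11
r = 96
E(Y, X) = 11
z = 96
(z + E(-3, -10))*j = (96 + 11)*(4619/120) = 107*(4619/120) = 494233/120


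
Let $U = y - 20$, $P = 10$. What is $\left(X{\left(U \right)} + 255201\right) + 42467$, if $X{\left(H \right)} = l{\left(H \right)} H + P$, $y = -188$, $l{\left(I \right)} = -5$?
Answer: $298718$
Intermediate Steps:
$U = -208$ ($U = -188 - 20 = -208$)
$X{\left(H \right)} = 10 - 5 H$ ($X{\left(H \right)} = - 5 H + 10 = 10 - 5 H$)
$\left(X{\left(U \right)} + 255201\right) + 42467 = \left(\left(10 - -1040\right) + 255201\right) + 42467 = \left(\left(10 + 1040\right) + 255201\right) + 42467 = \left(1050 + 255201\right) + 42467 = 256251 + 42467 = 298718$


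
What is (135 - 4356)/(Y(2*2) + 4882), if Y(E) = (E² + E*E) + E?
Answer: -4221/4918 ≈ -0.85828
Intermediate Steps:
Y(E) = E + 2*E² (Y(E) = (E² + E²) + E = 2*E² + E = E + 2*E²)
(135 - 4356)/(Y(2*2) + 4882) = (135 - 4356)/((2*2)*(1 + 2*(2*2)) + 4882) = -4221/(4*(1 + 2*4) + 4882) = -4221/(4*(1 + 8) + 4882) = -4221/(4*9 + 4882) = -4221/(36 + 4882) = -4221/4918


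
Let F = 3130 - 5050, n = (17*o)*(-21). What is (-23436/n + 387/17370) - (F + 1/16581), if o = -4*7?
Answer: 7302820122637/3808158270 ≈ 1917.7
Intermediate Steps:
o = -28
n = 9996 (n = (17*(-28))*(-21) = -476*(-21) = 9996)
F = -1920
(-23436/n + 387/17370) - (F + 1/16581) = (-23436/9996 + 387/17370) - (-1920 + 1/16581) = (-23436*1/9996 + 387*(1/17370)) - (-1920 + 1/16581) = (-279/119 + 43/1930) - 1*(-31835519/16581) = -533353/229670 + 31835519/16581 = 7302820122637/3808158270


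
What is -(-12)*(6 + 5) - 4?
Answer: 128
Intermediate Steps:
-(-12)*(6 + 5) - 4 = -(-12)*11 - 4 = -6*(-22) - 4 = 132 - 4 = 128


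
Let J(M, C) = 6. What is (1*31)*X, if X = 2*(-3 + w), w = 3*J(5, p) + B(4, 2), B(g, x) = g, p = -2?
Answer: 1178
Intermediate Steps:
w = 22 (w = 3*6 + 4 = 18 + 4 = 22)
X = 38 (X = 2*(-3 + 22) = 2*19 = 38)
(1*31)*X = (1*31)*38 = 31*38 = 1178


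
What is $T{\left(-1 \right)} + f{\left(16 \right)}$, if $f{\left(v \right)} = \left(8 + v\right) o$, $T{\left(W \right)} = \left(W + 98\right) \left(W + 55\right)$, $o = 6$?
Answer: $5382$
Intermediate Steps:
$T{\left(W \right)} = \left(55 + W\right) \left(98 + W\right)$ ($T{\left(W \right)} = \left(98 + W\right) \left(55 + W\right) = \left(55 + W\right) \left(98 + W\right)$)
$f{\left(v \right)} = 48 + 6 v$ ($f{\left(v \right)} = \left(8 + v\right) 6 = 48 + 6 v$)
$T{\left(-1 \right)} + f{\left(16 \right)} = \left(5390 + \left(-1\right)^{2} + 153 \left(-1\right)\right) + \left(48 + 6 \cdot 16\right) = \left(5390 + 1 - 153\right) + \left(48 + 96\right) = 5238 + 144 = 5382$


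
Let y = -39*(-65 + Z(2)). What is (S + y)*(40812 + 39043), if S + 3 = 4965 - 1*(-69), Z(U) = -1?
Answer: 607297275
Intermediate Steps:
S = 5031 (S = -3 + (4965 - 1*(-69)) = -3 + (4965 + 69) = -3 + 5034 = 5031)
y = 2574 (y = -39*(-65 - 1) = -39*(-66) = 2574)
(S + y)*(40812 + 39043) = (5031 + 2574)*(40812 + 39043) = 7605*79855 = 607297275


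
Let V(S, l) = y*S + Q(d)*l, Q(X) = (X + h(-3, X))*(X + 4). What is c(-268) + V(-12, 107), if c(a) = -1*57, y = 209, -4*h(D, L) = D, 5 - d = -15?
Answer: 50721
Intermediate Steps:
d = 20 (d = 5 - 1*(-15) = 5 + 15 = 20)
h(D, L) = -D/4
c(a) = -57
Q(X) = (4 + X)*(¾ + X) (Q(X) = (X - ¼*(-3))*(X + 4) = (X + ¾)*(4 + X) = (¾ + X)*(4 + X) = (4 + X)*(¾ + X))
V(S, l) = 209*S + 498*l (V(S, l) = 209*S + (3 + 20² + (19/4)*20)*l = 209*S + (3 + 400 + 95)*l = 209*S + 498*l)
c(-268) + V(-12, 107) = -57 + (209*(-12) + 498*107) = -57 + (-2508 + 53286) = -57 + 50778 = 50721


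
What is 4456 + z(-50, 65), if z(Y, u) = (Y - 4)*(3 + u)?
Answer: 784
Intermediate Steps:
z(Y, u) = (-4 + Y)*(3 + u)
4456 + z(-50, 65) = 4456 + (-12 - 4*65 + 3*(-50) - 50*65) = 4456 + (-12 - 260 - 150 - 3250) = 4456 - 3672 = 784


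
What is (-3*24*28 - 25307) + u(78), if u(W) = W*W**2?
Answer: 447229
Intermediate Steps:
u(W) = W**3
(-3*24*28 - 25307) + u(78) = (-3*24*28 - 25307) + 78**3 = (-72*28 - 25307) + 474552 = (-2016 - 25307) + 474552 = -27323 + 474552 = 447229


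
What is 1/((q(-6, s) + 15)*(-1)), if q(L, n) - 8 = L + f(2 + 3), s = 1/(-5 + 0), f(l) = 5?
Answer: -1/22 ≈ -0.045455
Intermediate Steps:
s = -1/5 (s = 1/(-5) = -1/5 ≈ -0.20000)
q(L, n) = 13 + L (q(L, n) = 8 + (L + 5) = 8 + (5 + L) = 13 + L)
1/((q(-6, s) + 15)*(-1)) = 1/(((13 - 6) + 15)*(-1)) = 1/((7 + 15)*(-1)) = 1/(22*(-1)) = 1/(-22) = -1/22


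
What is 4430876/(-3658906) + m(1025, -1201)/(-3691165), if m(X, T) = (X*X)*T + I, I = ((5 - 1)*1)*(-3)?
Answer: 121064600713489/355411204355 ≈ 340.63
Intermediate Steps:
I = -12 (I = (4*1)*(-3) = 4*(-3) = -12)
m(X, T) = -12 + T*X² (m(X, T) = (X*X)*T - 12 = X²*T - 12 = T*X² - 12 = -12 + T*X²)
4430876/(-3658906) + m(1025, -1201)/(-3691165) = 4430876/(-3658906) + (-12 - 1201*1025²)/(-3691165) = 4430876*(-1/3658906) + (-12 - 1201*1050625)*(-1/3691165) = -116602/96287 + (-12 - 1261800625)*(-1/3691165) = -116602/96287 - 1261800637*(-1/3691165) = -116602/96287 + 1261800637/3691165 = 121064600713489/355411204355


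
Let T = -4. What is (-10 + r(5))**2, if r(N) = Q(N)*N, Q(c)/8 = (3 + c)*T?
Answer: 1664100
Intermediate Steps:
Q(c) = -96 - 32*c (Q(c) = 8*((3 + c)*(-4)) = 8*(-12 - 4*c) = -96 - 32*c)
r(N) = N*(-96 - 32*N) (r(N) = (-96 - 32*N)*N = N*(-96 - 32*N))
(-10 + r(5))**2 = (-10 - 32*5*(3 + 5))**2 = (-10 - 32*5*8)**2 = (-10 - 1280)**2 = (-1290)**2 = 1664100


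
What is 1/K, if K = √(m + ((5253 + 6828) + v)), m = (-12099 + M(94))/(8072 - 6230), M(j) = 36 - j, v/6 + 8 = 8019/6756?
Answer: √3235406088170199/6239657813 ≈ 0.0091160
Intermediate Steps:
v = -46029/1126 (v = -48 + 6*(8019/6756) = -48 + 6*(8019*(1/6756)) = -48 + 6*(2673/2252) = -48 + 8019/1126 = -46029/1126 ≈ -40.878)
m = -12157/1842 (m = (-12099 + (36 - 1*94))/(8072 - 6230) = (-12099 + (36 - 94))/1842 = (-12099 - 58)*(1/1842) = -12157*1/1842 = -12157/1842 ≈ -6.5999)
K = √3235406088170199/518523 (K = √(-12157/1842 + ((5253 + 6828) - 46029/1126)) = √(-12157/1842 + (12081 - 46029/1126)) = √(-12157/1842 + 13557177/1126) = √(6239657813/518523) = √3235406088170199/518523 ≈ 109.70)
1/K = 1/(√3235406088170199/518523) = √3235406088170199/6239657813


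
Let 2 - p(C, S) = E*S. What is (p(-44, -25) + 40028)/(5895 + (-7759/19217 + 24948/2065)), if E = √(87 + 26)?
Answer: 113465335225/16742521954 + 141725375*√113/33485043908 ≈ 6.8221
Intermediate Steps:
E = √113 ≈ 10.630
p(C, S) = 2 - S*√113 (p(C, S) = 2 - √113*S = 2 - S*√113)
(p(-44, -25) + 40028)/(5895 + (-7759/19217 + 24948/2065)) = ((2 - 1*(-25)*√113) + 40028)/(5895 + (-7759/19217 + 24948/2065)) = ((2 + 25*√113) + 40028)/(5895 + (-7759*1/19217 + 24948*(1/2065))) = (40030 + 25*√113)/(5895 + (-7759/19217 + 3564/295)) = (40030 + 25*√113)/(5895 + 66200483/5669015) = (40030 + 25*√113)/(33485043908/5669015) = (40030 + 25*√113)*(5669015/33485043908) = 113465335225/16742521954 + 141725375*√113/33485043908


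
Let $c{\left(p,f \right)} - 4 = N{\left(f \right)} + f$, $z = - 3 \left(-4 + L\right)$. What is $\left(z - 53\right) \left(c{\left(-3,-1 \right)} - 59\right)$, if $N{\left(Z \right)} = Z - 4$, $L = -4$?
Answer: $1769$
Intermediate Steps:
$z = 24$ ($z = - 3 \left(-4 - 4\right) = \left(-3\right) \left(-8\right) = 24$)
$N{\left(Z \right)} = -4 + Z$
$c{\left(p,f \right)} = 2 f$ ($c{\left(p,f \right)} = 4 + \left(\left(-4 + f\right) + f\right) = 4 + \left(-4 + 2 f\right) = 2 f$)
$\left(z - 53\right) \left(c{\left(-3,-1 \right)} - 59\right) = \left(24 - 53\right) \left(2 \left(-1\right) - 59\right) = - 29 \left(-2 - 59\right) = \left(-29\right) \left(-61\right) = 1769$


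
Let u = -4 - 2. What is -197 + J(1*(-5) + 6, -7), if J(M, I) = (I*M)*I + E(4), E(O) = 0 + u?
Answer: -154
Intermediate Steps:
u = -6
E(O) = -6 (E(O) = 0 - 6 = -6)
J(M, I) = -6 + M*I² (J(M, I) = (I*M)*I - 6 = M*I² - 6 = -6 + M*I²)
-197 + J(1*(-5) + 6, -7) = -197 + (-6 + (1*(-5) + 6)*(-7)²) = -197 + (-6 + (-5 + 6)*49) = -197 + (-6 + 1*49) = -197 + (-6 + 49) = -197 + 43 = -154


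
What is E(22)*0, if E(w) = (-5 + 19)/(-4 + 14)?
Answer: 0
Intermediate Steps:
E(w) = 7/5 (E(w) = 14/10 = 14*(1/10) = 7/5)
E(22)*0 = (7/5)*0 = 0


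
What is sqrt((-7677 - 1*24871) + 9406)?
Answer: I*sqrt(23142) ≈ 152.13*I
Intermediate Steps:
sqrt((-7677 - 1*24871) + 9406) = sqrt((-7677 - 24871) + 9406) = sqrt(-32548 + 9406) = sqrt(-23142) = I*sqrt(23142)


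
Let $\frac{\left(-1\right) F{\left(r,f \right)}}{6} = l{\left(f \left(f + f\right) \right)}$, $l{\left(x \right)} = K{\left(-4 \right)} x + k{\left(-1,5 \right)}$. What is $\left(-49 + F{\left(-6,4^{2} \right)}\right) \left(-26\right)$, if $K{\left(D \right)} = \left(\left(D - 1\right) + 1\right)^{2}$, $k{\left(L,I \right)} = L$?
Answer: $1279070$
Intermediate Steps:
$K{\left(D \right)} = D^{2}$ ($K{\left(D \right)} = \left(\left(-1 + D\right) + 1\right)^{2} = D^{2}$)
$l{\left(x \right)} = -1 + 16 x$ ($l{\left(x \right)} = \left(-4\right)^{2} x - 1 = 16 x - 1 = -1 + 16 x$)
$F{\left(r,f \right)} = 6 - 192 f^{2}$ ($F{\left(r,f \right)} = - 6 \left(-1 + 16 f \left(f + f\right)\right) = - 6 \left(-1 + 16 f 2 f\right) = - 6 \left(-1 + 16 \cdot 2 f^{2}\right) = - 6 \left(-1 + 32 f^{2}\right) = 6 - 192 f^{2}$)
$\left(-49 + F{\left(-6,4^{2} \right)}\right) \left(-26\right) = \left(-49 + \left(6 - 192 \left(4^{2}\right)^{2}\right)\right) \left(-26\right) = \left(-49 + \left(6 - 192 \cdot 16^{2}\right)\right) \left(-26\right) = \left(-49 + \left(6 - 49152\right)\right) \left(-26\right) = \left(-49 - 49146\right) \left(-26\right) = \left(-49195\right) \left(-26\right) = 1279070$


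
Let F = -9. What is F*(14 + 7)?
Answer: -189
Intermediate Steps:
F*(14 + 7) = -9*(14 + 7) = -9*21 = -189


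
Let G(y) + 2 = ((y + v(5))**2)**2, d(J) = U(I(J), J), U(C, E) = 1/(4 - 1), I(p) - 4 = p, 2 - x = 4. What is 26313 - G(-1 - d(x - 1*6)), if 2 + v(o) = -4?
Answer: 1897259/81 ≈ 23423.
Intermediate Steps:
x = -2 (x = 2 - 1*4 = 2 - 4 = -2)
v(o) = -6 (v(o) = -2 - 4 = -6)
I(p) = 4 + p
U(C, E) = 1/3
d(J) = 1/3
G(y) = -2 + (-6 + y)**4 (G(y) = -2 + ((y - 6)**2)**2 = -2 + ((-6 + y)**2)**2 = -2 + (-6 + y)**4)
26313 - G(-1 - d(x - 1*6)) = 26313 - (-2 + (-6 + (-1 - 1*1/3))**4) = 26313 - (-2 + (-6 + (-1 - 1/3))**4) = 26313 - (-2 + (-6 - 4/3)**4) = 26313 - (-2 + (-22/3)**4) = 26313 - (-2 + 234256/81) = 26313 - 1*234094/81 = 26313 - 234094/81 = 1897259/81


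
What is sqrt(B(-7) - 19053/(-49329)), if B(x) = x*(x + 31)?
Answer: I*sqrt(665259)/63 ≈ 12.947*I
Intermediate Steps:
B(x) = x*(31 + x)
sqrt(B(-7) - 19053/(-49329)) = sqrt(-7*(31 - 7) - 19053/(-49329)) = sqrt(-7*24 - 19053*(-1/49329)) = sqrt(-168 + 73/189) = sqrt(-31679/189) = I*sqrt(665259)/63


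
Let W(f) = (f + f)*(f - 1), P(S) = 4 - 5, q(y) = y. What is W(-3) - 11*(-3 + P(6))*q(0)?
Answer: 24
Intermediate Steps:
P(S) = -1
W(f) = 2*f*(-1 + f) (W(f) = (2*f)*(-1 + f) = 2*f*(-1 + f))
W(-3) - 11*(-3 + P(6))*q(0) = 2*(-3)*(-1 - 3) - 11*(-3 - 1)*0 = 2*(-3)*(-4) - (-44)*0 = 24 - 11*0 = 24 + 0 = 24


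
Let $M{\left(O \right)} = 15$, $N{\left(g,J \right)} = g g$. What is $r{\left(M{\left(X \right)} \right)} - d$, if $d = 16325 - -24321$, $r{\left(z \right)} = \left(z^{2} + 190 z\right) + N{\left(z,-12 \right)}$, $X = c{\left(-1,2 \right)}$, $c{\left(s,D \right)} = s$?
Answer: $-37346$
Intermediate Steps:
$X = -1$
$N{\left(g,J \right)} = g^{2}$
$r{\left(z \right)} = 2 z^{2} + 190 z$ ($r{\left(z \right)} = \left(z^{2} + 190 z\right) + z^{2} = 2 z^{2} + 190 z$)
$d = 40646$ ($d = 16325 + 24321 = 40646$)
$r{\left(M{\left(X \right)} \right)} - d = 2 \cdot 15 \left(95 + 15\right) - 40646 = 2 \cdot 15 \cdot 110 - 40646 = 3300 - 40646 = -37346$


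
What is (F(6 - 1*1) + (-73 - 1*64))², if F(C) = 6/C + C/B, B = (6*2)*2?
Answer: 264745441/14400 ≈ 18385.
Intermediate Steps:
B = 24 (B = 12*2 = 24)
F(C) = 6/C + C/24
(F(6 - 1*1) + (-73 - 1*64))² = ((6/(6 - 1*1) + (6 - 1*1)/24) + (-73 - 1*64))² = ((6/(6 - 1) + (6 - 1)/24) + (-73 - 64))² = ((6/5 + (1/24)*5) - 137)² = ((6*(⅕) + 5/24) - 137)² = ((6/5 + 5/24) - 137)² = (169/120 - 137)² = (-16271/120)² = 264745441/14400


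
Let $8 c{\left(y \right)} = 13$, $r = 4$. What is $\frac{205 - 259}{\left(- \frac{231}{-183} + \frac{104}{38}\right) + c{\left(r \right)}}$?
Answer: $- \frac{500688}{52147} \approx -9.6015$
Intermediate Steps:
$c{\left(y \right)} = \frac{13}{8}$ ($c{\left(y \right)} = \frac{1}{8} \cdot 13 = \frac{13}{8}$)
$\frac{205 - 259}{\left(- \frac{231}{-183} + \frac{104}{38}\right) + c{\left(r \right)}} = \frac{205 - 259}{\left(- \frac{231}{-183} + \frac{104}{38}\right) + \frac{13}{8}} = - \frac{54}{\left(\left(-231\right) \left(- \frac{1}{183}\right) + 104 \cdot \frac{1}{38}\right) + \frac{13}{8}} = - \frac{54}{\left(\frac{77}{61} + \frac{52}{19}\right) + \frac{13}{8}} = - \frac{54}{\frac{4635}{1159} + \frac{13}{8}} = - \frac{54}{\frac{52147}{9272}} = \left(-54\right) \frac{9272}{52147} = - \frac{500688}{52147}$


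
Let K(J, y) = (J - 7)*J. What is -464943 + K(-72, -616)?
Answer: -459255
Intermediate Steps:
K(J, y) = J*(-7 + J) (K(J, y) = (-7 + J)*J = J*(-7 + J))
-464943 + K(-72, -616) = -464943 - 72*(-7 - 72) = -464943 - 72*(-79) = -464943 + 5688 = -459255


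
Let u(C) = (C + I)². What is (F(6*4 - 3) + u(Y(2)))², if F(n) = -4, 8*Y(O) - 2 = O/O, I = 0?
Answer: 61009/4096 ≈ 14.895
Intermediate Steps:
Y(O) = 3/8 (Y(O) = ¼ + (O/O)/8 = ¼ + (⅛)*1 = ¼ + ⅛ = 3/8)
u(C) = C² (u(C) = (C + 0)² = C²)
(F(6*4 - 3) + u(Y(2)))² = (-4 + (3/8)²)² = (-4 + 9/64)² = (-247/64)² = 61009/4096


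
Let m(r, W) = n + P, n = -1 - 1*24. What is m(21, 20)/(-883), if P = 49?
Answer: -24/883 ≈ -0.027180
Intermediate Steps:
n = -25 (n = -1 - 24 = -25)
m(r, W) = 24 (m(r, W) = -25 + 49 = 24)
m(21, 20)/(-883) = 24/(-883) = 24*(-1/883) = -24/883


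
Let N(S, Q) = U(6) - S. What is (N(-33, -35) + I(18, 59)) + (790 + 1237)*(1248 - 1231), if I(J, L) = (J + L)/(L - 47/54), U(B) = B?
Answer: 108293380/3139 ≈ 34499.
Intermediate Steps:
N(S, Q) = 6 - S
I(J, L) = (J + L)/(-47/54 + L) (I(J, L) = (J + L)/(L - 47*1/54) = (J + L)/(L - 47/54) = (J + L)/(-47/54 + L))
(N(-33, -35) + I(18, 59)) + (790 + 1237)*(1248 - 1231) = ((6 - 1*(-33)) + 54*(18 + 59)/(-47 + 54*59)) + (790 + 1237)*(1248 - 1231) = ((6 + 33) + 54*77/(-47 + 3186)) + 2027*17 = (39 + 54*77/3139) + 34459 = (39 + 54*(1/3139)*77) + 34459 = (39 + 4158/3139) + 34459 = 126579/3139 + 34459 = 108293380/3139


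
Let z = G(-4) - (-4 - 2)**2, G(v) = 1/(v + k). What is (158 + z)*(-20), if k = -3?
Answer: -17060/7 ≈ -2437.1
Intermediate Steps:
G(v) = 1/(-3 + v) (G(v) = 1/(v - 3) = 1/(-3 + v))
z = -253/7 (z = 1/(-3 - 4) - (-4 - 2)**2 = 1/(-7) - 1*(-6)**2 = -1/7 - 1*36 = -1/7 - 36 = -253/7 ≈ -36.143)
(158 + z)*(-20) = (158 - 253/7)*(-20) = (853/7)*(-20) = -17060/7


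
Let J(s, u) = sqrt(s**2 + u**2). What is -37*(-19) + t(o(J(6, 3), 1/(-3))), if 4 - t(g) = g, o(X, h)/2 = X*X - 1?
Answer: 619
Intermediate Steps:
o(X, h) = -2 + 2*X**2 (o(X, h) = 2*(X*X - 1) = 2*(X**2 - 1) = 2*(-1 + X**2) = -2 + 2*X**2)
t(g) = 4 - g
-37*(-19) + t(o(J(6, 3), 1/(-3))) = -37*(-19) + (4 - (-2 + 2*(sqrt(6**2 + 3**2))**2)) = 703 + (4 - (-2 + 2*(sqrt(36 + 9))**2)) = 703 + (4 - (-2 + 2*(sqrt(45))**2)) = 703 + (4 - (-2 + 2*(3*sqrt(5))**2)) = 703 + (4 - (-2 + 2*45)) = 703 + (4 - (-2 + 90)) = 703 + (4 - 1*88) = 703 + (4 - 88) = 703 - 84 = 619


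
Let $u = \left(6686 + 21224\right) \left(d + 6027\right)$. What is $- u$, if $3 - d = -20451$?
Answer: $-739084710$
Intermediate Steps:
$d = 20454$ ($d = 3 - -20451 = 3 + 20451 = 20454$)
$u = 739084710$ ($u = \left(6686 + 21224\right) \left(20454 + 6027\right) = 27910 \cdot 26481 = 739084710$)
$- u = \left(-1\right) 739084710 = -739084710$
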